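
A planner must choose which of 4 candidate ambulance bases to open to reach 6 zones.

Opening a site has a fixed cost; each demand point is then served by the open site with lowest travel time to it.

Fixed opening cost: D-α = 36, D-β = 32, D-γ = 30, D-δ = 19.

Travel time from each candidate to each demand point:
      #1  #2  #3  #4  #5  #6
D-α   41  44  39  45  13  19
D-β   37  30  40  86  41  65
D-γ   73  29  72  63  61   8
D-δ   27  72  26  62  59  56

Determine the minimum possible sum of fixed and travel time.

229

Open {D-α, D-δ}: assign each demand point to its cheapest open site.
  #1→D-δ 27, #2→D-α 44, #3→D-δ 26, #4→D-α 45, #5→D-α 13, #6→D-α 19
  travel time 174, fixed 55 → total 229.
Compare {D-α, D-γ, D-δ}: travel time 148 + fixed 85 = 233.
Compare {D-α}: travel time 201 + fixed 36 = 237.
Compare {D-α, D-γ}: travel time 175 + fixed 66 = 241.
All other subsets cost ≥ 233. Minimum total cost: 229.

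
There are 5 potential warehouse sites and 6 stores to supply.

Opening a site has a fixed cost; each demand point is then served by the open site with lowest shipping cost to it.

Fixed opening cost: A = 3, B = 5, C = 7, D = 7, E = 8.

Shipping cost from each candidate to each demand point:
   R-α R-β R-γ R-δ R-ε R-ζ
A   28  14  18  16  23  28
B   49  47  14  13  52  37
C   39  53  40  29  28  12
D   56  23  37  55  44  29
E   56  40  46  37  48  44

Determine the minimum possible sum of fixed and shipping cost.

Open {A, B, C}: assign each demand point to its cheapest open site.
  R-α→A 28, R-β→A 14, R-γ→B 14, R-δ→B 13, R-ε→A 23, R-ζ→C 12
  shipping cost 104, fixed 15 → total 119.
Compare {A, C}: shipping cost 111 + fixed 10 = 121.
Compare {A, B, C, D}: shipping cost 104 + fixed 22 = 126.
Compare {A, B, C, E}: shipping cost 104 + fixed 23 = 127.
All other subsets cost ≥ 121. Minimum total cost: 119.

119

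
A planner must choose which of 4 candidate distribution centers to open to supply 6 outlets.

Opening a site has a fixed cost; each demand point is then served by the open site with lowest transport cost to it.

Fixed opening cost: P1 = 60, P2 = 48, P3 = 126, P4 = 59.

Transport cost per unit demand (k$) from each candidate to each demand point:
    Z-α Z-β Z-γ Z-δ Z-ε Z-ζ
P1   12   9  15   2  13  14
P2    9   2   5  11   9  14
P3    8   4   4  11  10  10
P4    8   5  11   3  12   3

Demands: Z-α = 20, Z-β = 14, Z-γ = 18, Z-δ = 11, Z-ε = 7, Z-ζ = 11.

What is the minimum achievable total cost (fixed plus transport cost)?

Open {P2, P4}: assign each demand point to its cheapest open site.
  Z-α→P4 20×8=160, Z-β→P2 14×2=28, Z-γ→P2 18×5=90, Z-δ→P4 11×3=33, Z-ε→P2 7×9=63, Z-ζ→P4 11×3=33
  transport cost 407, fixed 107 → total 514.
Compare {P1, P2, P4}: transport cost 396 + fixed 167 = 563.
Compare {P3, P4}: transport cost 424 + fixed 185 = 609.
Compare {P2, P3, P4}: transport cost 389 + fixed 233 = 622.
All other subsets cost ≥ 563. Minimum total cost: 514.

514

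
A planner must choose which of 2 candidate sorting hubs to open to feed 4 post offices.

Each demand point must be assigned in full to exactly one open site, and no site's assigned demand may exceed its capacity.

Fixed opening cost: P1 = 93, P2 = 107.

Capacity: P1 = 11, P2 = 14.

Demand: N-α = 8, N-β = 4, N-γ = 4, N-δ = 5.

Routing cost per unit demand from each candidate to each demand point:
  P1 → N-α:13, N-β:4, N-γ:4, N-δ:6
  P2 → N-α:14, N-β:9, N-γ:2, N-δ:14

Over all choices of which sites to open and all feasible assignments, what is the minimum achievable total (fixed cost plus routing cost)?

366

Open {P1, P2}; cheapest assignment that respects the capacities:
  P1 (cap 11, load 9): N-β, N-δ — cost 4×4 + 5×6 = 46
  P2 (cap 14, load 12): N-α, N-γ — cost 8×14 + 4×2 = 120
  Shipping 166, fixed 200 → total 366.
  Any other capacity-feasible assignment to {P1, P2} ships for at least 166.
Total demand is 21 and no other set of sites has combined capacity ≥ 21, so {P1, P2} is the only feasible choice of open sites. Minimum: 366.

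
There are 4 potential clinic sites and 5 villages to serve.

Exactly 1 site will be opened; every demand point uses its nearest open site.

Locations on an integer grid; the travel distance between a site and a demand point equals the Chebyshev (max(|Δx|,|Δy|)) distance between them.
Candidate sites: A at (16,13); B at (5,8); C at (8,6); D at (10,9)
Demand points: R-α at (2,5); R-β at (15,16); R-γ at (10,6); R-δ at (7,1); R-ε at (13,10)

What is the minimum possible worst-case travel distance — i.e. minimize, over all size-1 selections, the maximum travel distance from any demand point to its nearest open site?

Open {D}.
  Farthest demand point is R-α at travel distance 8 (to D); all others are ≤ 8.
With {B} the worst case is 10.
With {C} the worst case is 10.
No size-1 selection achieves below 8.

8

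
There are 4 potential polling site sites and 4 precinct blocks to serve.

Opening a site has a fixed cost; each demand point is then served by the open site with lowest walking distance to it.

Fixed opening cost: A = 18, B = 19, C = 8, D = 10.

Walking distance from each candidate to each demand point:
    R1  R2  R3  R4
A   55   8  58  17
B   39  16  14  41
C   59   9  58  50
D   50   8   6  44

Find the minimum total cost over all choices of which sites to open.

Open {A, D}: assign each demand point to its cheapest open site.
  R1→D 50, R2→A 8, R3→D 6, R4→A 17
  walking distance 81, fixed 28 → total 109.
Compare {A, B}: walking distance 78 + fixed 37 = 115.
Compare {A, B, D}: walking distance 70 + fixed 47 = 117.
Compare {A, C, D}: walking distance 81 + fixed 36 = 117.
All other subsets cost ≥ 115. Minimum total cost: 109.

109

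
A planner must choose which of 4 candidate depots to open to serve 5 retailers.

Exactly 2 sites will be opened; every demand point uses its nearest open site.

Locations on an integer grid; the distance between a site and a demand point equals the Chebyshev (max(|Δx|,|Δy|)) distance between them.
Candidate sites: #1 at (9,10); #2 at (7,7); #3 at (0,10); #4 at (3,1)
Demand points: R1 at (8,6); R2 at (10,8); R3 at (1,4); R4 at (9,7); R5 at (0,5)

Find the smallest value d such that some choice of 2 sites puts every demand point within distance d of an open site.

4

Open {#1, #4}.
  Farthest demand point is R1 at distance 4 (to #1); all others are ≤ 4.
With {#2, #4} the worst case is 4.
With {#1, #3} the worst case is 6.
No size-2 selection achieves below 4.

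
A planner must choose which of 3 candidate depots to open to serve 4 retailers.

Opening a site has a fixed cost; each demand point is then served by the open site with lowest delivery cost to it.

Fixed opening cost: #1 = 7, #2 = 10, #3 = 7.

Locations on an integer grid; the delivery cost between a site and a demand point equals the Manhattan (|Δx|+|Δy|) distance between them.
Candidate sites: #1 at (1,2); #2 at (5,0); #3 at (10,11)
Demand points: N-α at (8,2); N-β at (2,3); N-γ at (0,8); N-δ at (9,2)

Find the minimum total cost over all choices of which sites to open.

31

Open {#1}: assign each demand point to its cheapest open site.
  N-α→#1 7, N-β→#1 2, N-γ→#1 7, N-δ→#1 8
  delivery cost 24, fixed 7 → total 31.
Compare {#1, #2}: delivery cost 20 + fixed 17 = 37.
Compare {#1, #3}: delivery cost 24 + fixed 14 = 38.
Compare {#2}: delivery cost 30 + fixed 10 = 40.
All other subsets cost ≥ 37. Minimum total cost: 31.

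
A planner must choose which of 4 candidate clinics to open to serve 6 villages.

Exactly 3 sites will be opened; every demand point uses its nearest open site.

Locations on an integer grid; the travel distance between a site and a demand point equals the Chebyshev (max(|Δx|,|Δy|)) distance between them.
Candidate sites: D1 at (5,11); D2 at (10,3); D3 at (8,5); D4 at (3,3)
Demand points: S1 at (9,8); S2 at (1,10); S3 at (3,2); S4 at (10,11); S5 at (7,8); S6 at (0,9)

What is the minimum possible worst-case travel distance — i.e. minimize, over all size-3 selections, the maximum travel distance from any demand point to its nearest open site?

Open {D1, D2, D3}.
  Farthest demand point is S3 at travel distance 5 (to D3); all others are ≤ 5.
With {D1, D2, D4} the worst case is 5.
With {D1, D3, D4} the worst case is 5.
No size-3 selection achieves below 5.

5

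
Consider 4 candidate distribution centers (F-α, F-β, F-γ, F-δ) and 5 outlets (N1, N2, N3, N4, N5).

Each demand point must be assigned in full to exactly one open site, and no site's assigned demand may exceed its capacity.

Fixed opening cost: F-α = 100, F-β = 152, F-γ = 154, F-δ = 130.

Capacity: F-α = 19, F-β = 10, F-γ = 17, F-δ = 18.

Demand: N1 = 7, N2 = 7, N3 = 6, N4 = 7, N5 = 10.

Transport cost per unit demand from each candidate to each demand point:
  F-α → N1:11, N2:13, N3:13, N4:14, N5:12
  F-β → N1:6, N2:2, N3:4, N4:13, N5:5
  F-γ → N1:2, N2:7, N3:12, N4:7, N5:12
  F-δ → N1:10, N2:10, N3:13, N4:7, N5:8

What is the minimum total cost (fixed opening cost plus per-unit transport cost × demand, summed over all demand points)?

652

Open {F-β, F-γ, F-δ}; cheapest assignment that respects the capacities:
  F-β (cap 10, load 6): N3 — cost 6×4 = 24
  F-γ (cap 17, load 14): N1, N2 — cost 7×2 + 7×7 = 63
  F-δ (cap 18, load 17): N4, N5 — cost 7×7 + 10×8 = 129
  Shipping 216, fixed 436 → total 652.
  Any other capacity-feasible assignment to {F-β, F-γ, F-δ} ships for at least 216.
Compare {F-α, F-γ, F-δ}: its best feasible assignment gives total 654.
Compare {F-α, F-β, F-δ}: its best feasible assignment gives total 680.
Every other set of open sites that can feasibly serve all demand totals ≥ 654 even under its best assignment. Minimum: 652.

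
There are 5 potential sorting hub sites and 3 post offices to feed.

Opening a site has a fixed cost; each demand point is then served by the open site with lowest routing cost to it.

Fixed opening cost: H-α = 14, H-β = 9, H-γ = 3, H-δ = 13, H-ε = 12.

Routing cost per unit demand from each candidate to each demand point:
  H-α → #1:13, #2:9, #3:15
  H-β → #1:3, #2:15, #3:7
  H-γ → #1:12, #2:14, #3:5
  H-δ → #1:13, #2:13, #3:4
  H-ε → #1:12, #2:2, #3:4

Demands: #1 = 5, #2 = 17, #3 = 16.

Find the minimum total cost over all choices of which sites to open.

Open {H-β, H-ε}: assign each demand point to its cheapest open site.
  #1→H-β 5×3=15, #2→H-ε 17×2=34, #3→H-ε 16×4=64
  routing cost 113, fixed 21 → total 134.
Compare {H-β, H-γ, H-ε}: routing cost 113 + fixed 24 = 137.
Compare {H-β, H-δ, H-ε}: routing cost 113 + fixed 34 = 147.
Compare {H-α, H-β, H-ε}: routing cost 113 + fixed 35 = 148.
All other subsets cost ≥ 137. Minimum total cost: 134.

134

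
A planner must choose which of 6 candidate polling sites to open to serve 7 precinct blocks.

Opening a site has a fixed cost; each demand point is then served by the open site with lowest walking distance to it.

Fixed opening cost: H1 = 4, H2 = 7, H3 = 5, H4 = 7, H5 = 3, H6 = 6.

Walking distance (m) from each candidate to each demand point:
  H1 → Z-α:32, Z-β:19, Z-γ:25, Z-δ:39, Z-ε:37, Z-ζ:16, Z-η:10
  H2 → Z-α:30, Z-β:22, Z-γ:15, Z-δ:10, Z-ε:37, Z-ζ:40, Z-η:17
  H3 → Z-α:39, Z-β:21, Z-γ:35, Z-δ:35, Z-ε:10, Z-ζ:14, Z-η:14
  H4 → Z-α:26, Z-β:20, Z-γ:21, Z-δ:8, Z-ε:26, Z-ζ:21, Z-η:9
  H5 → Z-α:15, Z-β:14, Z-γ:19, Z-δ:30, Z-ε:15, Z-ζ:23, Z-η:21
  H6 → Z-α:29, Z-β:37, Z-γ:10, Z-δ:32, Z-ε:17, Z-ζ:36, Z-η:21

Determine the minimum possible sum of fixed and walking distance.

101

Open {H3, H4, H5, H6}: assign each demand point to its cheapest open site.
  Z-α→H5 15, Z-β→H5 14, Z-γ→H6 10, Z-δ→H4 8, Z-ε→H3 10, Z-ζ→H3 14, Z-η→H4 9
  walking distance 80, fixed 21 → total 101.
Compare {H3, H4, H5}: walking distance 89 + fixed 15 = 104.
Compare {H1, H3, H4, H5, H6}: walking distance 80 + fixed 25 = 105.
Compare {H2, H3, H5}: walking distance 92 + fixed 15 = 107.
All other subsets cost ≥ 104. Minimum total cost: 101.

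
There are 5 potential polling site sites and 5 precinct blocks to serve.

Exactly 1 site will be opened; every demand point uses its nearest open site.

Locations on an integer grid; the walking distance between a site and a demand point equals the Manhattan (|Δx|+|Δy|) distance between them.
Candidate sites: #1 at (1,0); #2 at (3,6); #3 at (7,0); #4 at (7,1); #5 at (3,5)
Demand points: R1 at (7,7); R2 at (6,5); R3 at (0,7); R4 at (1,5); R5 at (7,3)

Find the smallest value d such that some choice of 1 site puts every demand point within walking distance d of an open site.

Open {#5}.
  Farthest demand point is R1 at walking distance 6 (to #5); all others are ≤ 6.
With {#2} the worst case is 7.
With {#1} the worst case is 13.
No size-1 selection achieves below 6.

6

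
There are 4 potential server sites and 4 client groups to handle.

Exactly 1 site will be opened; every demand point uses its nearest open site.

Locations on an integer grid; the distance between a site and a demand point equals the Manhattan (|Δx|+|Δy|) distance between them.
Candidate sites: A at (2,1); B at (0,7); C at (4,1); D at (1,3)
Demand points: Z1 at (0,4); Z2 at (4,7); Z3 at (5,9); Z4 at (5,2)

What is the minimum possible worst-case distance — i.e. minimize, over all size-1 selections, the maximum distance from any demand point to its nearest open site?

Open {C}.
  Farthest demand point is Z3 at distance 9 (to C); all others are ≤ 9.
With {B} the worst case is 10.
With {D} the worst case is 10.
No size-1 selection achieves below 9.

9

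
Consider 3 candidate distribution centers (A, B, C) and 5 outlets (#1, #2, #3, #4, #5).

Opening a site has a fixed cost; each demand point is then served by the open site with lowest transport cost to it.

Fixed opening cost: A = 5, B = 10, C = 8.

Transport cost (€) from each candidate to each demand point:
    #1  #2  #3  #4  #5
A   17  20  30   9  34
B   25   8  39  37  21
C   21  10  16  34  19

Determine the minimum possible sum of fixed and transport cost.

Open {A, C}: assign each demand point to its cheapest open site.
  #1→A 17, #2→C 10, #3→C 16, #4→A 9, #5→C 19
  transport cost 71, fixed 13 → total 84.
Compare {A, B, C}: transport cost 69 + fixed 23 = 92.
Compare {A, B}: transport cost 85 + fixed 15 = 100.
Compare {C}: transport cost 100 + fixed 8 = 108.
All other subsets cost ≥ 92. Minimum total cost: 84.

84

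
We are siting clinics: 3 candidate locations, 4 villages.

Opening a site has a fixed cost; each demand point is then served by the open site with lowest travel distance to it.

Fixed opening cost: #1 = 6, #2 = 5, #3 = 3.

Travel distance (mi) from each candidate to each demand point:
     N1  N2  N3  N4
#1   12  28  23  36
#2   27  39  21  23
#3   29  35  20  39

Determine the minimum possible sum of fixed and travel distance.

Open {#1, #2}: assign each demand point to its cheapest open site.
  N1→#1 12, N2→#1 28, N3→#2 21, N4→#2 23
  travel distance 84, fixed 11 → total 95.
Compare {#1, #2, #3}: travel distance 83 + fixed 14 = 97.
Compare {#1}: travel distance 99 + fixed 6 = 105.
Compare {#1, #3}: travel distance 96 + fixed 9 = 105.
All other subsets cost ≥ 97. Minimum total cost: 95.

95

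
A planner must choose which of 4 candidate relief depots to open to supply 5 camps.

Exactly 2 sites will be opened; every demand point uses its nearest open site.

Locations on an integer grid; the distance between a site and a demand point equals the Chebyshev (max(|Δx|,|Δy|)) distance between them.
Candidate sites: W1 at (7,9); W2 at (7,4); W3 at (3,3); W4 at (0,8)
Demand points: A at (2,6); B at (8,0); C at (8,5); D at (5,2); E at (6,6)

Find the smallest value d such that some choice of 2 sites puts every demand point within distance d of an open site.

Open {W2, W3}.
  Farthest demand point is B at distance 4 (to W2); all others are ≤ 4.
With {W2, W4} the worst case is 4.
With {W1, W2} the worst case is 5.
No size-2 selection achieves below 4.

4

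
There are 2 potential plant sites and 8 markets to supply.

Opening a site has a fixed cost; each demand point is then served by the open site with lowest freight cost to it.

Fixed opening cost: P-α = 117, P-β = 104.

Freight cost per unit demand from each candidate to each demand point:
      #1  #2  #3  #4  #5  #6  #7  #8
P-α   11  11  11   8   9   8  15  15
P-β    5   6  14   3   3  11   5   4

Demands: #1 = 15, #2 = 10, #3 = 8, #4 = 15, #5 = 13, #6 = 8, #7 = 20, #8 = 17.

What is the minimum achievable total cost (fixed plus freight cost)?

Open {P-β}: assign each demand point to its cheapest open site.
  #1→P-β 15×5=75, #2→P-β 10×6=60, #3→P-β 8×14=112, #4→P-β 15×3=45, #5→P-β 13×3=39, #6→P-β 8×11=88, #7→P-β 20×5=100, #8→P-β 17×4=68
  freight cost 587, fixed 104 → total 691.
Compare {P-α, P-β}: freight cost 539 + fixed 221 = 760.
Compare {P-α}: freight cost 1219 + fixed 117 = 1336.

691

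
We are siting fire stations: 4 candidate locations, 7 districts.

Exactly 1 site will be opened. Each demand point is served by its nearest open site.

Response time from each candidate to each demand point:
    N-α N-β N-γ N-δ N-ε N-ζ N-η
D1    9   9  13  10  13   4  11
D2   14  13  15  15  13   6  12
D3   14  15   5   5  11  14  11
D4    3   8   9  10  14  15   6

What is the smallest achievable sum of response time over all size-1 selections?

Open {D4}.
  N-α→D4 3, N-β→D4 8, N-γ→D4 9, N-δ→D4 10, N-ε→D4 14, N-ζ→D4 15, N-η→D4 6  ⇒ total 65.
Compare {D1}: total 69.
Compare {D3}: total 75.
No size-1 selection does better; minimum is 65.

65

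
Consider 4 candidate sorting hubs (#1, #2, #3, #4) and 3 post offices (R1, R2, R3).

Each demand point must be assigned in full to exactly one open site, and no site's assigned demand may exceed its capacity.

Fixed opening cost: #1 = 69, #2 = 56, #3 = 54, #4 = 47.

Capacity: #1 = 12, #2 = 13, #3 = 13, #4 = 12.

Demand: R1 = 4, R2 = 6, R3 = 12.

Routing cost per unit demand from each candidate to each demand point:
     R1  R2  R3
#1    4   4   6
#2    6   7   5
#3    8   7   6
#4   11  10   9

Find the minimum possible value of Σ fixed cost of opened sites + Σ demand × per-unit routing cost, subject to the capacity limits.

Open {#1, #2}; cheapest assignment that respects the capacities:
  #1 (cap 12, load 10): R1, R2 — cost 4×4 + 6×4 = 40
  #2 (cap 13, load 12): R3 — cost 12×5 = 60
  Shipping 100, fixed 125 → total 225.
  Any other capacity-feasible assignment to {#1, #2} ships for at least 100.
Compare {#1, #3}: its best feasible assignment gives total 235.
Compare {#2, #3}: its best feasible assignment gives total 244.
Every other set of open sites that can feasibly serve all demand totals ≥ 235 even under its best assignment. Minimum: 225.

225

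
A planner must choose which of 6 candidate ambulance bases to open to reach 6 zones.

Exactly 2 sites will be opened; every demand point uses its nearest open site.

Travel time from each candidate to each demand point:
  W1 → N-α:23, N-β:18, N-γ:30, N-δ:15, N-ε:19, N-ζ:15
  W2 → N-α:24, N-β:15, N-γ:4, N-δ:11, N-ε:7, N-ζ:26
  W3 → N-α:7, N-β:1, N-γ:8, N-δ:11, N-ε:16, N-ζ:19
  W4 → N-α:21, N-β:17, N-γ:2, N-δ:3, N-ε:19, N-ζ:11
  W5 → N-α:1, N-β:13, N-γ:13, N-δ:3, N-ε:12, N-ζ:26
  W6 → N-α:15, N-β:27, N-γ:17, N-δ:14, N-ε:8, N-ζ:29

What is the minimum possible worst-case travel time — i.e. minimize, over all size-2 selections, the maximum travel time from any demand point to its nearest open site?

Open {W4, W5}.
  Farthest demand point is N-β at travel time 13 (to W5); all others are ≤ 13.
With {W1, W5} the worst case is 15.
With {W1, W3} the worst case is 16.
No size-2 selection achieves below 13.

13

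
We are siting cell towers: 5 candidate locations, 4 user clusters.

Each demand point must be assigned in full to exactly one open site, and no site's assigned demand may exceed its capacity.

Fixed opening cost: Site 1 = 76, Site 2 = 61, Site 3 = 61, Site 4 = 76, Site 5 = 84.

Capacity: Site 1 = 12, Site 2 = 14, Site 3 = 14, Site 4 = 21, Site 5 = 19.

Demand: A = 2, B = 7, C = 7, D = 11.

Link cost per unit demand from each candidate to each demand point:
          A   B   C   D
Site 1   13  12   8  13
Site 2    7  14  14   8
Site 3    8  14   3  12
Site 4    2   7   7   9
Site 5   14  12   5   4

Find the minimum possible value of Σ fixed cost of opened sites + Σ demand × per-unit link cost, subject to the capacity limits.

292

Open {Site 4, Site 5}; cheapest assignment that respects the capacities:
  Site 4 (cap 21, load 9): A, B — cost 2×2 + 7×7 = 53
  Site 5 (cap 19, load 18): C, D — cost 7×5 + 11×4 = 79
  Shipping 132, fixed 160 → total 292.
  Any other capacity-feasible assignment to {Site 4, Site 5} ships for at least 132.
Compare {Site 3, Site 4}: its best feasible assignment gives total 310.
Compare {Site 3, Site 5}: its best feasible assignment gives total 310.
Every other set of open sites that can feasibly serve all demand totals ≥ 310 even under its best assignment. Minimum: 292.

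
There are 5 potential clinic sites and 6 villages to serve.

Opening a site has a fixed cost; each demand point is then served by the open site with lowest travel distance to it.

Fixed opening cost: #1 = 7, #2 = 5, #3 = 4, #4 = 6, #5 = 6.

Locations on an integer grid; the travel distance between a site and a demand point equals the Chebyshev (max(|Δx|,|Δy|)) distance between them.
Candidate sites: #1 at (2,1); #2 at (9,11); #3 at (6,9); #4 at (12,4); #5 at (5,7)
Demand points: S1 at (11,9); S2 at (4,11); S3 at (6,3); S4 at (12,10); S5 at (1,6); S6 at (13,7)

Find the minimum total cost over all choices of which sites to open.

31

Open {#2, #3}: assign each demand point to its cheapest open site.
  S1→#2 2, S2→#3 2, S3→#3 6, S4→#2 3, S5→#3 5, S6→#2 4
  travel distance 22, fixed 9 → total 31.
Compare {#2, #5}: travel distance 21 + fixed 11 = 32.
Compare {#2, #3, #5}: travel distance 19 + fixed 15 = 34.
Compare {#2}: travel distance 30 + fixed 5 = 35.
All other subsets cost ≥ 32. Minimum total cost: 31.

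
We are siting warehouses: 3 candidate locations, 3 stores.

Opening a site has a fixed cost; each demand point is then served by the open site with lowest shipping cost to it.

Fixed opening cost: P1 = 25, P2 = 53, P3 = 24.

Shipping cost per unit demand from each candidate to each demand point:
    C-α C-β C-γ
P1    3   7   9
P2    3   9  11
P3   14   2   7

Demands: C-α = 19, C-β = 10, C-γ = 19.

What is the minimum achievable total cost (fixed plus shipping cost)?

259

Open {P1, P3}: assign each demand point to its cheapest open site.
  C-α→P1 19×3=57, C-β→P3 10×2=20, C-γ→P3 19×7=133
  shipping cost 210, fixed 49 → total 259.
Compare {P2, P3}: shipping cost 210 + fixed 77 = 287.
Compare {P1, P2, P3}: shipping cost 210 + fixed 102 = 312.
Compare {P1}: shipping cost 298 + fixed 25 = 323.
All other subsets cost ≥ 287. Minimum total cost: 259.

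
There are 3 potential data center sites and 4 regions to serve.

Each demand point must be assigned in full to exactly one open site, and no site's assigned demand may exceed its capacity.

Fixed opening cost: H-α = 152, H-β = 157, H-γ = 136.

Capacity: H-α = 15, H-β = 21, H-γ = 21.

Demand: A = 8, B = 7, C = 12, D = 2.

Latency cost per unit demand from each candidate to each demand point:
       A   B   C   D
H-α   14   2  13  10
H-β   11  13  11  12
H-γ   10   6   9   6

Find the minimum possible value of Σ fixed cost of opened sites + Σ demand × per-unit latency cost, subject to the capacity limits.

510

Open {H-α, H-γ}; cheapest assignment that respects the capacities:
  H-α (cap 15, load 9): B, D — cost 7×2 + 2×10 = 34
  H-γ (cap 21, load 20): A, C — cost 8×10 + 12×9 = 188
  Shipping 222, fixed 288 → total 510.
  Any other capacity-feasible assignment to {H-α, H-γ} ships for at least 222.
Compare {H-β, H-γ}: its best feasible assignment gives total 543.
Compare {H-α, H-β}: its best feasible assignment gives total 563.
Every other set of open sites that can feasibly serve all demand totals ≥ 543 even under its best assignment. Minimum: 510.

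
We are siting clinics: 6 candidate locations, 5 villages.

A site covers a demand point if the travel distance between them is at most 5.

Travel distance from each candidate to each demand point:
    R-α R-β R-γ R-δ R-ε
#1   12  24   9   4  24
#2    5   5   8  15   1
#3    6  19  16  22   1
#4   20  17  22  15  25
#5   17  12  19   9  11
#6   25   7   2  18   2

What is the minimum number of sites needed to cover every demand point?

3

Coverage sets (demand points within 5 of each site):
  #1: {R-δ}
  #2: {R-α, R-β, R-ε}
  #3: {R-ε}
  #4: {}
  #5: {}
  #6: {R-γ, R-ε}
No 2 sites suffice: every size-2 union leaves at least one demand point uncovered.
But {#1, #2, #6} covers everything, so the minimum is 3.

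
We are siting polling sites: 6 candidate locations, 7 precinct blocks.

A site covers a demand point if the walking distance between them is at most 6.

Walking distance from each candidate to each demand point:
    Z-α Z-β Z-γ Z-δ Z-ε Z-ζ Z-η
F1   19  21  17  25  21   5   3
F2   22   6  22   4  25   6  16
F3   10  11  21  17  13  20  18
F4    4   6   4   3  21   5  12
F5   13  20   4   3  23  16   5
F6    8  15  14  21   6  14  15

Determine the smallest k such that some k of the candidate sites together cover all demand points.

3

Coverage sets (demand points within 6 of each site):
  F1: {Z-ζ, Z-η}
  F2: {Z-β, Z-δ, Z-ζ}
  F3: {}
  F4: {Z-α, Z-β, Z-γ, Z-δ, Z-ζ}
  F5: {Z-γ, Z-δ, Z-η}
  F6: {Z-ε}
No 2 sites suffice: every size-2 union leaves at least one demand point uncovered.
But {F1, F4, F6} covers everything, so the minimum is 3.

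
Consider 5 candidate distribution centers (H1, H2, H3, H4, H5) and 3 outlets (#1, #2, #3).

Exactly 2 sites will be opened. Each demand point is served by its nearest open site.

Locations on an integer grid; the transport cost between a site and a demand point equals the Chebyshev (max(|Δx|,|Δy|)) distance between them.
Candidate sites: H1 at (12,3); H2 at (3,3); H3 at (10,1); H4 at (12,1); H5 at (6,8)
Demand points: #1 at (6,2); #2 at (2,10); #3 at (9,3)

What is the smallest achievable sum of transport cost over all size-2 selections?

Open {H3, H5}.
  #1→H3 4, #2→H5 4, #3→H3 2  ⇒ total 10.
Compare {H2, H3}: total 12.
Compare {H2, H5}: total 12.
No size-2 selection does better; minimum is 10.

10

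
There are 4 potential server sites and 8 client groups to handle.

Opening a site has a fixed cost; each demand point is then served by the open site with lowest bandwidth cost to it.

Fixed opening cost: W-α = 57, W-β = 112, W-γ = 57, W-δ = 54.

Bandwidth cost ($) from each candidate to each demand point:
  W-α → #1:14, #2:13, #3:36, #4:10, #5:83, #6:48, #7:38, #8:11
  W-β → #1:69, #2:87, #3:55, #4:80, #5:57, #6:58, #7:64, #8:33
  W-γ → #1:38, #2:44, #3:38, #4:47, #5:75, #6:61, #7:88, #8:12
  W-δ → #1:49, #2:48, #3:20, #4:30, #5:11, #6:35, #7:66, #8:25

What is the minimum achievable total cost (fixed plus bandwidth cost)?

Open {W-α, W-δ}: assign each demand point to its cheapest open site.
  #1→W-α 14, #2→W-α 13, #3→W-δ 20, #4→W-α 10, #5→W-δ 11, #6→W-δ 35, #7→W-α 38, #8→W-α 11
  bandwidth cost 152, fixed 111 → total 263.
Compare {W-α}: bandwidth cost 253 + fixed 57 = 310.
Compare {W-α, W-γ, W-δ}: bandwidth cost 152 + fixed 168 = 320.
Compare {W-δ}: bandwidth cost 284 + fixed 54 = 338.
All other subsets cost ≥ 310. Minimum total cost: 263.

263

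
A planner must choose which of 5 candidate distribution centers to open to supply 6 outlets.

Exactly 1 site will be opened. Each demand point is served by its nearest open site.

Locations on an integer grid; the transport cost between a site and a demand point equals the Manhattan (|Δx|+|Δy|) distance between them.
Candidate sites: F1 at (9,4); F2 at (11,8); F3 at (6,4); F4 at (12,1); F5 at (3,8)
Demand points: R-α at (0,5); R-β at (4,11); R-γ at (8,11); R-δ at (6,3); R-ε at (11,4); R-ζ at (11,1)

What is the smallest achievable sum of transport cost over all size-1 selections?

Open {F3}.
  R-α→F3 7, R-β→F3 9, R-γ→F3 9, R-δ→F3 1, R-ε→F3 5, R-ζ→F3 8  ⇒ total 39.
Compare {F1}: total 41.
Compare {F2}: total 51.
No size-1 selection does better; minimum is 39.

39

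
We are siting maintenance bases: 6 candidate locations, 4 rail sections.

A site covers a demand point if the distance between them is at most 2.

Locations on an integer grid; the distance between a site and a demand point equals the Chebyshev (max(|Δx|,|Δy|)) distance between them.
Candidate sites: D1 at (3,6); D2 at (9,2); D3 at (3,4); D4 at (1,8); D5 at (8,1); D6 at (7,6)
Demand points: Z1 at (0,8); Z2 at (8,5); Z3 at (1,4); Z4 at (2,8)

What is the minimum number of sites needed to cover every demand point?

Coverage sets (demand points within 2 of each site):
  D1: {Z3, Z4}
  D2: {}
  D3: {Z3}
  D4: {Z1, Z4}
  D5: {}
  D6: {Z2}
No 2 sites suffice: every size-2 union leaves at least one demand point uncovered.
But {D1, D4, D6} covers everything, so the minimum is 3.

3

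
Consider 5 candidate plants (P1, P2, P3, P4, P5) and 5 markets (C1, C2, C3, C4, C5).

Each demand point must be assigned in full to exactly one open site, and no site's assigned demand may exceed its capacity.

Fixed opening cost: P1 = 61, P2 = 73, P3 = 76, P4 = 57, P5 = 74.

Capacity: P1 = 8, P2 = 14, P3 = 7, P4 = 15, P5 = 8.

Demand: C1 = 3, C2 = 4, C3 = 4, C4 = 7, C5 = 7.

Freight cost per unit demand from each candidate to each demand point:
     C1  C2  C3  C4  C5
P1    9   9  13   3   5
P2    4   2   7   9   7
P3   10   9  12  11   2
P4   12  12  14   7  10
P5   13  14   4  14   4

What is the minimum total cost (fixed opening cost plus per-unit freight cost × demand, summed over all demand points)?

Open {P1, P2, P3}; cheapest assignment that respects the capacities:
  P1 (cap 8, load 7): C4 — cost 7×3 = 21
  P2 (cap 14, load 11): C1, C2, C3 — cost 3×4 + 4×2 + 4×7 = 48
  P3 (cap 7, load 7): C5 — cost 7×2 = 14
  Shipping 83, fixed 210 → total 293.
  Any other capacity-feasible assignment to {P1, P2, P3} ships for at least 83.
Compare {P2, P4}: its best feasible assignment gives total 297.
Compare {P1, P2, P5}: its best feasible assignment gives total 305.
Every other set of open sites that can feasibly serve all demand totals ≥ 297 even under its best assignment. Minimum: 293.

293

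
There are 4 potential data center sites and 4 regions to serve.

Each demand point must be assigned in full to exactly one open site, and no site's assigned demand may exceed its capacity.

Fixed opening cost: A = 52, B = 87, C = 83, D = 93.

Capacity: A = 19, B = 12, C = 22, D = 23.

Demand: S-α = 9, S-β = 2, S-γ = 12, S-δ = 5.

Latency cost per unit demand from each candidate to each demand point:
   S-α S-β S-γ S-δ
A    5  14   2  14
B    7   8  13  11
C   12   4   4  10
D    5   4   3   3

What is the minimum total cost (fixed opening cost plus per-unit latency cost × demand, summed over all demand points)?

237

Open {A, D}; cheapest assignment that respects the capacities:
  A (cap 19, load 12): S-γ — cost 12×2 = 24
  D (cap 23, load 16): S-α, S-β, S-δ — cost 9×5 + 2×4 + 5×3 = 68
  Shipping 92, fixed 145 → total 237.
  Any other capacity-feasible assignment to {A, D} ships for at least 92.
Compare {A, C}: its best feasible assignment gives total 286.
Compare {C, D}: its best feasible assignment gives total 292.
Every other set of open sites that can feasibly serve all demand totals ≥ 286 even under its best assignment. Minimum: 237.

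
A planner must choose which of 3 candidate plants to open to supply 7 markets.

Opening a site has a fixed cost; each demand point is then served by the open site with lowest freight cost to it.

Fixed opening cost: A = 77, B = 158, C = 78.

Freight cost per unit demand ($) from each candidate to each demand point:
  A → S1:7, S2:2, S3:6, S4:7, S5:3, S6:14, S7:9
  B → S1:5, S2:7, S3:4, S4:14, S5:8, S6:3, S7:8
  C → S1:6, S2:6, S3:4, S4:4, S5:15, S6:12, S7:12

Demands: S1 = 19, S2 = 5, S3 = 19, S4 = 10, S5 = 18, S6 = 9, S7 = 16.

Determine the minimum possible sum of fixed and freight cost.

695

Open {A, B}: assign each demand point to its cheapest open site.
  S1→B 19×5=95, S2→A 5×2=10, S3→B 19×4=76, S4→A 10×7=70, S5→A 18×3=54, S6→B 9×3=27, S7→B 16×8=128
  freight cost 460, fixed 235 → total 695.
Compare {A, C}: freight cost 546 + fixed 155 = 701.
Compare {A}: freight cost 651 + fixed 77 = 728.
Compare {A, B, C}: freight cost 430 + fixed 313 = 743.
All other subsets cost ≥ 701. Minimum total cost: 695.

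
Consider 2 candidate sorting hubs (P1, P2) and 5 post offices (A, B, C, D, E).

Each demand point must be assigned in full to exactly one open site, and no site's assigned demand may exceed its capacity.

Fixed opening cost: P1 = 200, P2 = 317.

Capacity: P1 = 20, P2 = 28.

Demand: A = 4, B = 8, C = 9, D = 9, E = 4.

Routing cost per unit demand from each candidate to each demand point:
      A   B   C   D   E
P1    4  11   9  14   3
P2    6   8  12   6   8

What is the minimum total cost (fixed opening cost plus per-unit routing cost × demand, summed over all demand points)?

Open {P1, P2}; cheapest assignment that respects the capacities:
  P1 (cap 20, load 17): A, C, E — cost 4×4 + 9×9 + 4×3 = 109
  P2 (cap 28, load 17): B, D — cost 8×8 + 9×6 = 118
  Shipping 227, fixed 517 → total 744.
  Any other capacity-feasible assignment to {P1, P2} ships for at least 227.
Total demand is 34 and no other set of sites has combined capacity ≥ 34, so {P1, P2} is the only feasible choice of open sites. Minimum: 744.

744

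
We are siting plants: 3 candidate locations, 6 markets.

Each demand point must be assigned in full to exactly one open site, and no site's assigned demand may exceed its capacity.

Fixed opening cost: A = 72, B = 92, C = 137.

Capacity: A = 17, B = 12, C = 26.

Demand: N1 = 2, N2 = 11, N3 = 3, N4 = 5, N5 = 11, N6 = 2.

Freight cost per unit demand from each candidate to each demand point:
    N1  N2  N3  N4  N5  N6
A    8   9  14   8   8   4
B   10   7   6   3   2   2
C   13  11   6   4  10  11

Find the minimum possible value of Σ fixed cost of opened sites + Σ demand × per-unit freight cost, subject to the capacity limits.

458

Open {B, C}; cheapest assignment that respects the capacities:
  B (cap 12, load 11): N5 — cost 11×2 = 22
  C (cap 26, load 23): N1, N2, N3, N4, N6 — cost 2×13 + 11×11 + 3×6 + 5×4 + 2×11 = 207
  Shipping 229, fixed 229 → total 458.
  Any other capacity-feasible assignment to {B, C} ships for at least 229.
Compare {A, C}: its best feasible assignment gives total 480.
Compare {A, B, C}: its best feasible assignment gives total 484.
Every other set of open sites that can feasibly serve all demand totals ≥ 480 even under its best assignment. Minimum: 458.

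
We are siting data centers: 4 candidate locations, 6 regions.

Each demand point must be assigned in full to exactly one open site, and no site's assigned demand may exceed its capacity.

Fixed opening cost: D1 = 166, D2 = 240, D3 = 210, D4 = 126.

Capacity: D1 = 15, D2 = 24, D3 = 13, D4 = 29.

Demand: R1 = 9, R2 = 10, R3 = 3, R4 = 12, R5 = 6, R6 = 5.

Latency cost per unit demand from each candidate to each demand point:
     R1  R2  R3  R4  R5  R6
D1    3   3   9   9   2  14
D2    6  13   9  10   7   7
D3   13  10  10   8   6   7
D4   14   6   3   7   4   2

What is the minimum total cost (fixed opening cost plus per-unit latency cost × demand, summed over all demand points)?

Open {D2, D4}; cheapest assignment that respects the capacities:
  D2 (cap 24, load 18): R1, R3, R5 — cost 9×6 + 3×9 + 6×7 = 123
  D4 (cap 29, load 27): R2, R4, R6 — cost 10×6 + 12×7 + 5×2 = 154
  Shipping 277, fixed 366 → total 643.
  Any other capacity-feasible assignment to {D2, D4} ships for at least 277.
Compare {D1, D3, D4}: its best feasible assignment gives total 716.
Compare {D1, D2, D4}: its best feasible assignment gives total 743.
Every other set of open sites that can feasibly serve all demand totals ≥ 716 even under its best assignment. Minimum: 643.

643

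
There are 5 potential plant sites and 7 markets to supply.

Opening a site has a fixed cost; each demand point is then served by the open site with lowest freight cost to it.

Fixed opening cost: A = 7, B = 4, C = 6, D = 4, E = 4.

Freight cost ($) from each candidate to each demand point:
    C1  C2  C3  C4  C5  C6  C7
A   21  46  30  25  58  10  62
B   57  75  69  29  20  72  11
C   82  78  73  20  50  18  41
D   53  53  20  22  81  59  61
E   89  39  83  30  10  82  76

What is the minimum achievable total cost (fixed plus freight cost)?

152

Open {A, B, D, E}: assign each demand point to its cheapest open site.
  C1→A 21, C2→E 39, C3→D 20, C4→D 22, C5→E 10, C6→A 10, C7→B 11
  freight cost 133, fixed 19 → total 152.
Compare {A, B, C, D, E}: freight cost 131 + fixed 25 = 156.
Compare {A, B, E}: freight cost 146 + fixed 15 = 161.
Compare {A, B, C, E}: freight cost 141 + fixed 21 = 162.
All other subsets cost ≥ 156. Minimum total cost: 152.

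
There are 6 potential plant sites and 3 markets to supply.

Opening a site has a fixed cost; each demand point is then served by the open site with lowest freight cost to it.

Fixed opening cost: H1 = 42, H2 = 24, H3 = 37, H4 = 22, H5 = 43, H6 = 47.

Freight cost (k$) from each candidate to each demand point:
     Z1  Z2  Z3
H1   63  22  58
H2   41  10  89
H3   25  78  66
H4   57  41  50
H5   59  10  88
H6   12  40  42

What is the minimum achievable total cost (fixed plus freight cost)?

Open {H2, H6}: assign each demand point to its cheapest open site.
  Z1→H6 12, Z2→H2 10, Z3→H6 42
  freight cost 64, fixed 71 → total 135.
Compare {H6}: freight cost 94 + fixed 47 = 141.
Compare {H2, H4}: freight cost 101 + fixed 46 = 147.
Compare {H5, H6}: freight cost 64 + fixed 90 = 154.
All other subsets cost ≥ 141. Minimum total cost: 135.

135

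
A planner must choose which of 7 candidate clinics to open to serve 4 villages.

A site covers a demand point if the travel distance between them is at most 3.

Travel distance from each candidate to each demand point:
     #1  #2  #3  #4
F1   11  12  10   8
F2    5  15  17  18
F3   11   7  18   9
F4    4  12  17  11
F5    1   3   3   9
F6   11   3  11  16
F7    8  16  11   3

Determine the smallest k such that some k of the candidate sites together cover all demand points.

2

Coverage sets (demand points within 3 of each site):
  F1: {}
  F2: {}
  F3: {}
  F4: {}
  F5: {#1, #2, #3}
  F6: {#2}
  F7: {#4}
No single site covers all 4 demand points.
But {F5, F7} covers everything, so the minimum is 2.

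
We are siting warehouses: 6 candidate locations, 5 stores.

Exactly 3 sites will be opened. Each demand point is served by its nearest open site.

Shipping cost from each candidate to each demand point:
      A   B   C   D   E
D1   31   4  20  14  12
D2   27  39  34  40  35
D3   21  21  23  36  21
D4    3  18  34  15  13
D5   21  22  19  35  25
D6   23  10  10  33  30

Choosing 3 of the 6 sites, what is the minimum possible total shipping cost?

Open {D1, D4, D6}.
  A→D4 3, B→D1 4, C→D6 10, D→D1 14, E→D1 12  ⇒ total 43.
Compare {D2, D4, D6}: total 51.
Compare {D3, D4, D6}: total 51.
No size-3 selection does better; minimum is 43.

43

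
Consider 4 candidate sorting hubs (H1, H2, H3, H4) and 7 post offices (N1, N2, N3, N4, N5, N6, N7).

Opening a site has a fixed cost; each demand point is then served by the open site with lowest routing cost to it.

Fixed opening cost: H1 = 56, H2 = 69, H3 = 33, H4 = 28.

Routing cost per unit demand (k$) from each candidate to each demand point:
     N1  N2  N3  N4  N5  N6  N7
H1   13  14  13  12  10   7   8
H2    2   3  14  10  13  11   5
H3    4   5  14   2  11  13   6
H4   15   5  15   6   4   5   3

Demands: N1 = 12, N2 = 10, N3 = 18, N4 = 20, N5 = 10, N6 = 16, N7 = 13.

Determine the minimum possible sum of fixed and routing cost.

610

Open {H3, H4}: assign each demand point to its cheapest open site.
  N1→H3 12×4=48, N2→H3 10×5=50, N3→H3 18×14=252, N4→H3 20×2=40, N5→H4 10×4=40, N6→H4 16×5=80, N7→H4 13×3=39
  routing cost 549, fixed 61 → total 610.
Compare {H2, H3, H4}: routing cost 505 + fixed 130 = 635.
Compare {H1, H3, H4}: routing cost 531 + fixed 117 = 648.
Compare {H1, H2, H3, H4}: routing cost 487 + fixed 186 = 673.
All other subsets cost ≥ 635. Minimum total cost: 610.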